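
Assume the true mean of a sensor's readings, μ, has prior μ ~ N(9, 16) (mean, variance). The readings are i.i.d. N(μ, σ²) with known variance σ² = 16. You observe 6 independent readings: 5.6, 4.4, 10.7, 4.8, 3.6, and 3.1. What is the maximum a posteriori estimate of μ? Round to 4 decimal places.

n = 6; x̄ = (5.6 + 4.4 + 10.7 + 4.8 + 3.6 + 3.1)/6 = 32.2/6 = 161/30 ≈ 5.3667.
For a Normal prior and Normal likelihood with known variance, the posterior is Normal; its mode equals its mean, the precision-weighted average.
Prior precision 1/σ₀² = 1/16 = 0.0625; data precision n/σ² = 6/16 = 0.375.
μ̂ = (0.0625·9 + 0.375·(161/30)) / (0.0625 + 0.375) = 2.575/0.4375 = 206/35 ≈ 5.8857.

μ̂_MAP = 5.8857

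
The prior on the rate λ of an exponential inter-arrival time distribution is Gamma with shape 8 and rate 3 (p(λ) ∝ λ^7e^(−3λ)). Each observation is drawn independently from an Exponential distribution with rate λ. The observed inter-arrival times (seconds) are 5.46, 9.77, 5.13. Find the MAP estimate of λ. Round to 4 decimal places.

The Exponential(rate=λ) likelihood is ∝ λ^n e^(−λΣtᵢ). Here n = 3 and Σtᵢ = 5.46 + 9.77 + 5.13 = 20.36.
Posterior ∝ λ^7e^(−3λ) · λ^3e^(−20.36λ) = λ^10e^(−23.36λ), i.e. Gamma(11, 23.36).
Mode = (a−1)/b = 10/23.36 ≈ 0.4281.

λ̂_MAP = 0.4281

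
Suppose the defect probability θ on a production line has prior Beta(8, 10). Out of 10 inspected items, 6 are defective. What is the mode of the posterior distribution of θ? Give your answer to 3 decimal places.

θ̂_MAP = 0.500

Prior: Beta(8, 10).
Data: 6 successes in 10 trials. The binomial likelihood contributes θ^6(1−θ)^4, so the posterior is Beta(8+6, 10+4) = Beta(14, 14).
For Beta(a, b) with a, b > 1 the mode is (a−1)/(a+b−2) = 13/26 ≈ 0.500.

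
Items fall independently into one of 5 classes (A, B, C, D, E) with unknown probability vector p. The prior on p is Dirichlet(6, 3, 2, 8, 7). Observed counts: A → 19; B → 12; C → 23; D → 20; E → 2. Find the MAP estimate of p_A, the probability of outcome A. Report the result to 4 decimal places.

MAP estimate of p_A = 0.2474

The posterior is Dirichlet(αᵢ + nᵢ) = Dirichlet(25, 15, 25, 28, 9).
For a Dirichlet(a₁,…,a_K) with all aᵢ > 1, the mode has j-th component (aⱼ − 1)/(Σaᵢ − K).
Here Σaᵢ = 102 and K = 5, so p_A = (25 − 1)/(102 − 5) = 24/97 ≈ 0.2474.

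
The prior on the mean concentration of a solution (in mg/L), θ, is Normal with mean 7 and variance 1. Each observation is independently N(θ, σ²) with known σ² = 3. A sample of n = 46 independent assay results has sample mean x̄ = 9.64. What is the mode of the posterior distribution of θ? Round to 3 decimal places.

n = 46, x̄ = 9.64.
For a Normal prior and Normal likelihood with known variance, the posterior is Normal; its mode equals its mean, the precision-weighted average.
Prior precision 1/σ₀² = 1/1 = 1; data precision n/σ² = 46/3.
θ̂ = (1·7 + (46/3)·9.64) / (1 + 46/3) = (11611/75)/(49/3) = 11611/1225 ≈ 9.478.

θ̂_MAP = 9.478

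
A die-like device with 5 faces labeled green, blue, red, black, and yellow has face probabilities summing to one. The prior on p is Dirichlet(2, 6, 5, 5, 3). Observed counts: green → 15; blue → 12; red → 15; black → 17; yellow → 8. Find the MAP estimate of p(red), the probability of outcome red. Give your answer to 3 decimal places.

MAP estimate of p(red) = 0.229

The posterior is Dirichlet(αᵢ + nᵢ) = Dirichlet(17, 18, 20, 22, 11).
For a Dirichlet(a₁,…,a_K) with all aᵢ > 1, the mode has j-th component (aⱼ − 1)/(Σaᵢ − K).
Here Σaᵢ = 88 and K = 5, so p(red) = (20 − 1)/(88 − 5) = 19/83 ≈ 0.229.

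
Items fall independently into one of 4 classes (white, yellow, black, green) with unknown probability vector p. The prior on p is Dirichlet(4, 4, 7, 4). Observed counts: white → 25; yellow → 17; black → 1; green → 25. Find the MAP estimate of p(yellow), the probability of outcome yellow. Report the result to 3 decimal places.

MAP estimate of p(yellow) = 0.241

The posterior is Dirichlet(αᵢ + nᵢ) = Dirichlet(29, 21, 8, 29).
For a Dirichlet(a₁,…,a_K) with all aᵢ > 1, the mode has j-th component (aⱼ − 1)/(Σaᵢ − K).
Here Σaᵢ = 87 and K = 4, so p(yellow) = (21 − 1)/(87 − 4) = 20/83 ≈ 0.241.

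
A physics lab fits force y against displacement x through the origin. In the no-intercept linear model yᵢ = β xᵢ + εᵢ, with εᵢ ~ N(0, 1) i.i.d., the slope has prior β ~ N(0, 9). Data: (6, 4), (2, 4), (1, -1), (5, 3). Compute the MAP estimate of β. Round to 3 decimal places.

log p(β | y) = −Σ(yᵢ − βxᵢ)²/(2·1) − β²/(2·9) + const.
Setting the derivative to zero: Σxᵢ(yᵢ − βxᵢ)/1 − β/9 = 0, so β = Σxᵢyᵢ / (Σxᵢ² + σ²/τ²).
Σxᵢyᵢ = 6·4 + 2·4 + 1·(-1) + 5·3 = 46; Σxᵢ² = 66; σ²/τ² = 1/9.
β̂_MAP = 46 / (66 + 1/9) = 46/(595/9) = 414/595 ≈ 0.696.

β̂_MAP = 0.696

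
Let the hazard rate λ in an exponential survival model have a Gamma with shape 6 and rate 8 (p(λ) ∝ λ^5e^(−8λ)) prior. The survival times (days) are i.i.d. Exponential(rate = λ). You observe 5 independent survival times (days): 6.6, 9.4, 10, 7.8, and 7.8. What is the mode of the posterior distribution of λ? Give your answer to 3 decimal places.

λ̂_MAP = 0.202

The Exponential(rate=λ) likelihood is ∝ λ^n e^(−λΣtᵢ). Here n = 5 and Σtᵢ = 6.6 + 9.4 + 10 + 7.8 + 7.8 = 41.6.
Posterior ∝ λ^5e^(−8λ) · λ^5e^(−41.6λ) = λ^10e^(−49.6λ), i.e. Gamma(11, 49.6).
Mode = (a−1)/b = 10/49.6 ≈ 0.202.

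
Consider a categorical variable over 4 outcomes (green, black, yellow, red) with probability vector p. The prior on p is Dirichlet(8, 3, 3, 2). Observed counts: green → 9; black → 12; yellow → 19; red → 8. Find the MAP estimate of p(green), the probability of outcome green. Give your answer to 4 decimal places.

The posterior is Dirichlet(αᵢ + nᵢ) = Dirichlet(17, 15, 22, 10).
For a Dirichlet(a₁,…,a_K) with all aᵢ > 1, the mode has j-th component (aⱼ − 1)/(Σaᵢ − K).
Here Σaᵢ = 64 and K = 4, so p(green) = (17 − 1)/(64 − 4) = 16/60 ≈ 0.2667.

MAP estimate of p(green) = 0.2667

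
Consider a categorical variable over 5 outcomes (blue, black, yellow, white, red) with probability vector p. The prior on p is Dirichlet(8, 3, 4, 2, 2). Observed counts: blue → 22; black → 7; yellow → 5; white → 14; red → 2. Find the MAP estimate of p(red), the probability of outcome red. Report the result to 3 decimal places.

MAP estimate of p(red) = 0.047

The posterior is Dirichlet(αᵢ + nᵢ) = Dirichlet(30, 10, 9, 16, 4).
For a Dirichlet(a₁,…,a_K) with all aᵢ > 1, the mode has j-th component (aⱼ − 1)/(Σaᵢ − K).
Here Σaᵢ = 69 and K = 5, so p(red) = (4 − 1)/(69 − 5) = 3/64 ≈ 0.047.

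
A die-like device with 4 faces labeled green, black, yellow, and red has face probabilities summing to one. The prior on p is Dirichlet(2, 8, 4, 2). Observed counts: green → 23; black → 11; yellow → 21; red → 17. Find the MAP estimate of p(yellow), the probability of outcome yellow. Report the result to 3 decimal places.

MAP estimate of p(yellow) = 0.286

The posterior is Dirichlet(αᵢ + nᵢ) = Dirichlet(25, 19, 25, 19).
For a Dirichlet(a₁,…,a_K) with all aᵢ > 1, the mode has j-th component (aⱼ − 1)/(Σaᵢ − K).
Here Σaᵢ = 88 and K = 4, so p(yellow) = (25 − 1)/(88 − 4) = 24/84 ≈ 0.286.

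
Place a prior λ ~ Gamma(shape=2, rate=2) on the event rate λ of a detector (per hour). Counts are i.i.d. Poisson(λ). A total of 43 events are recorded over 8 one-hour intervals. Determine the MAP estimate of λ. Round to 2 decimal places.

λ̂_MAP = 4.40

Σxᵢ = 43, n = 8.
Posterior ∝ λe^(−2λ) · λ^43e^(−8λ) = λ^44e^(−10λ), i.e. Gamma(shape=45, rate=10).
The mode of a Gamma(a, b) with a ≥ 1 (shape–rate) is (a−1)/b = 44/10 ≈ 4.40.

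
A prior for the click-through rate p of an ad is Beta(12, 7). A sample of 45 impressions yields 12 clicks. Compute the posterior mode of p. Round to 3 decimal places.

Prior: Beta(12, 7).
Data: 12 successes in 45 trials. The binomial likelihood contributes p^12(1−p)^33, so the posterior is Beta(12+12, 7+33) = Beta(24, 40).
For Beta(a, b) with a, b > 1 the mode is (a−1)/(a+b−2) = 23/62 ≈ 0.371.

p̂_MAP = 0.371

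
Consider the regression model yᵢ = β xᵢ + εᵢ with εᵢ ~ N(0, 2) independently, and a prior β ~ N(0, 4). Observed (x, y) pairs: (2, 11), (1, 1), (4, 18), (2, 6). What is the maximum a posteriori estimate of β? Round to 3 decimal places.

β̂_MAP = 4.196

log p(β | y) = −Σ(yᵢ − βxᵢ)²/(2·2) − β²/(2·4) + const.
Setting the derivative to zero: Σxᵢ(yᵢ − βxᵢ)/2 − β/4 = 0, so β = Σxᵢyᵢ / (Σxᵢ² + σ²/τ²).
Σxᵢyᵢ = 2·11 + 1·1 + 4·18 + 2·6 = 107; Σxᵢ² = 25; σ²/τ² = 0.5.
β̂_MAP = 107 / (25 + 0.5) = 107/25.5 ≈ 4.196.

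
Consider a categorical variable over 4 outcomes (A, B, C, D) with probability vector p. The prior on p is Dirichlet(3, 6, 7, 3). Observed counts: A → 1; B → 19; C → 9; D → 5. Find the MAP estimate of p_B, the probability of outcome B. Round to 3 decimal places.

MAP estimate of p_B = 0.490

The posterior is Dirichlet(αᵢ + nᵢ) = Dirichlet(4, 25, 16, 8).
For a Dirichlet(a₁,…,a_K) with all aᵢ > 1, the mode has j-th component (aⱼ − 1)/(Σaᵢ − K).
Here Σaᵢ = 53 and K = 4, so p_B = (25 − 1)/(53 − 4) = 24/49 ≈ 0.490.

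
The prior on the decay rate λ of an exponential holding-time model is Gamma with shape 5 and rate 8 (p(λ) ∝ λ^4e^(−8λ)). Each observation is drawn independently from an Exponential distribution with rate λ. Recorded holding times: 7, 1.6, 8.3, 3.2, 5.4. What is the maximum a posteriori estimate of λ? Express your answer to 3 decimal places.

The Exponential(rate=λ) likelihood is ∝ λ^n e^(−λΣtᵢ). Here n = 5 and Σtᵢ = 7 + 1.6 + 8.3 + 3.2 + 5.4 = 25.5.
Posterior ∝ λ^4e^(−8λ) · λ^5e^(−25.5λ) = λ^9e^(−33.5λ), i.e. Gamma(10, 33.5).
Mode = (a−1)/b = 9/33.5 ≈ 0.269.

λ̂_MAP = 0.269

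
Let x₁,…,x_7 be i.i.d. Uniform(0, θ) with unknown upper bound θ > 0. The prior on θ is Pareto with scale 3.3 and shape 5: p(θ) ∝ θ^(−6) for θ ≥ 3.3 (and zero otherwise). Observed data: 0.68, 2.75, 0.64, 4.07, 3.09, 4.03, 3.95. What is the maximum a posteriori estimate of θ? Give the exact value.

θ̂_MAP = 4.07

The Uniform(0, θ) likelihood is θ^(−n) for θ ≥ max(xᵢ), zero otherwise. Here max(xᵢ) = 4.07.
Posterior ∝ θ^(−6) · θ^(−7) = θ^(−13) on θ ≥ max(3.3, 4.07) = 4.07.
This density is strictly decreasing in θ, so the posterior mode lies at the lower boundary of the support.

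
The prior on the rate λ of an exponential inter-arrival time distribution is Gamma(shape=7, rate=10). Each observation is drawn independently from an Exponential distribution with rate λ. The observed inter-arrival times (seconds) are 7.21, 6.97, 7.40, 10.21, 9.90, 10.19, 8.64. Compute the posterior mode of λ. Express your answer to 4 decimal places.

λ̂_MAP = 0.1843

The Exponential(rate=λ) likelihood is ∝ λ^n e^(−λΣtᵢ). Here n = 7 and Σtᵢ = 7.21 + 6.97 + 7.40 + 10.21 + 9.90 + 10.19 + 8.64 = 60.52.
Posterior ∝ λ^6e^(−10λ) · λ^7e^(−60.52λ) = λ^13e^(−70.52λ), i.e. Gamma(14, 70.52).
Mode = (a−1)/b = 13/70.52 ≈ 0.1843.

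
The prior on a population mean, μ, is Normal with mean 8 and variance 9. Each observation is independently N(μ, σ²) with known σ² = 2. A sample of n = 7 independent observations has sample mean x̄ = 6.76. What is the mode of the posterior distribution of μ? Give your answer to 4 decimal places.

μ̂_MAP = 6.7982

n = 7, x̄ = 6.76.
For a Normal prior and Normal likelihood with known variance, the posterior is Normal; its mode equals its mean, the precision-weighted average.
Prior precision 1/σ₀² = 1/9; data precision n/σ² = 7/2 = 3.5.
μ̂ = ((1/9)·8 + 3.5·6.76) / (1/9 + 3.5) = (11047/450)/(65/18) = 11047/1625 ≈ 6.7982.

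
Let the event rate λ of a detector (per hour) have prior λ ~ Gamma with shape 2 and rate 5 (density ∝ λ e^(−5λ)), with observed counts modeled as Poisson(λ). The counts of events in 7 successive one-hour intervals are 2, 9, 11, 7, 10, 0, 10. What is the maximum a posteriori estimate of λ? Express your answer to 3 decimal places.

λ̂_MAP = 4.167

Σxᵢ = 2+9+11+7+10+0+10 = 49, with n = 7.
Posterior ∝ λe^(−5λ) · λ^49e^(−7λ) = λ^50e^(−12λ), i.e. Gamma(shape=51, rate=12).
The mode of a Gamma(a, b) with a ≥ 1 (shape–rate) is (a−1)/b = 50/12 ≈ 4.167.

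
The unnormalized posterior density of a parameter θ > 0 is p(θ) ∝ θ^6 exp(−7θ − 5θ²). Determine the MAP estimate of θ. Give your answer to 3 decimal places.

ℓ'(θ) = 6/θ − 7 − 10θ. Setting this to zero and multiplying by θ: 10θ² + 7θ − 6 = 0.
θ = (−7 + √(7² + 4·10·6)) / (2·10) = (−7 + √289) / 20 = (−7 + 17)/20 = 1/2.
ℓ''(θ) = −6/θ² − 10 < 0, confirming a maximum.

θ̂_MAP = 0.500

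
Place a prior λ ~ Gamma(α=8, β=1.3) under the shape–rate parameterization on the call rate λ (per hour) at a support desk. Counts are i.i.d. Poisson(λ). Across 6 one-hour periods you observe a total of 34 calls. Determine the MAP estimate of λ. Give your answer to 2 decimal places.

λ̂_MAP = 5.62

Σxᵢ = 34, n = 6.
Posterior ∝ λ^7e^(−1.3λ) · λ^34e^(−6λ) = λ^41e^(−7.3λ), i.e. Gamma(shape=42, rate=7.3).
The mode of a Gamma(a, b) with a ≥ 1 (shape–rate) is (a−1)/b = 41/7.3 ≈ 5.62.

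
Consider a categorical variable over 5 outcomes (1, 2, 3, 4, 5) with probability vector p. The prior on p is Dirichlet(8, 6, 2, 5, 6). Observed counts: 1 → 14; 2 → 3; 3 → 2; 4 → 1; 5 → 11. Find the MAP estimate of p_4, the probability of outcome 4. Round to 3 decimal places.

MAP estimate: 0.094

The posterior is Dirichlet(αᵢ + nᵢ) = Dirichlet(22, 9, 4, 6, 17).
For a Dirichlet(a₁,…,a_K) with all aᵢ > 1, the mode has j-th component (aⱼ − 1)/(Σaᵢ − K).
Here Σaᵢ = 58 and K = 5, so p_4 = (6 − 1)/(58 − 5) = 5/53 ≈ 0.094.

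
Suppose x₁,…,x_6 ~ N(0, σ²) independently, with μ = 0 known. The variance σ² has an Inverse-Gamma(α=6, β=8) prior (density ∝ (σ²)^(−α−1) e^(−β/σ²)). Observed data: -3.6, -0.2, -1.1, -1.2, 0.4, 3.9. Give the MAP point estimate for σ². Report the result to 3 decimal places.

σ̂²_MAP = 2.351

Sum of squared deviations about the known mean: SS = (-3.6−0)² + (-0.2−0)² + (-1.1−0)² + (-1.2−0)² + (0.4−0)² + (3.9−0)² = 31.02.
The Normal likelihood contributes (σ²)^(−n/2) exp(−SS/(2σ²)), so the posterior is Inverse-Gamma(α + n/2, β + SS/2) = Inverse-Gamma(9, 23.51).
The mode of Inverse-Gamma(a, b) is b/(a+1) = 23.51/10 ≈ 2.351.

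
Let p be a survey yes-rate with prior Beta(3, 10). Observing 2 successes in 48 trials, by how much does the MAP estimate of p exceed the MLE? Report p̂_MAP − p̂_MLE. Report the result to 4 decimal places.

MAP − MLE = 0.0261

Posterior is Beta(5, 56); MAP = (5−1)/(61−2) = 4/59 ≈ 0.06780.
MLE ignores the prior: p̂_MLE = k/n = 2/48 ≈ 0.04167.
Difference = 4/59 − 2/48 = 37/1416 ≈ 0.0261.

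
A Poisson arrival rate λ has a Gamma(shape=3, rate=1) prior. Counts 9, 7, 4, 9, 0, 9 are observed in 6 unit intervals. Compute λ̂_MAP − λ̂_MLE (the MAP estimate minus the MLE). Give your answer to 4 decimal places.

MAP − MLE = -0.6190

Σxᵢ = 38. Posterior is Gamma(41, 7); MAP = (41−1)/7 = 40/7 ≈ 5.71429.
MLE = x̄ = 38/6 ≈ 6.33333.
Difference = 40/7 − 38/6 = -13/21 ≈ -0.6190.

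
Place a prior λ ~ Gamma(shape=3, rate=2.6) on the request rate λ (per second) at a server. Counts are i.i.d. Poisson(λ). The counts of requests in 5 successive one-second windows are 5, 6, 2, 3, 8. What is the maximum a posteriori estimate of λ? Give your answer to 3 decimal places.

λ̂_MAP = 3.421

Σxᵢ = 5+6+2+3+8 = 24, with n = 5.
Posterior ∝ λ^2e^(−2.6λ) · λ^24e^(−5λ) = λ^26e^(−7.6λ), i.e. Gamma(shape=27, rate=7.6).
The mode of a Gamma(a, b) with a ≥ 1 (shape–rate) is (a−1)/b = 26/7.6 ≈ 3.421.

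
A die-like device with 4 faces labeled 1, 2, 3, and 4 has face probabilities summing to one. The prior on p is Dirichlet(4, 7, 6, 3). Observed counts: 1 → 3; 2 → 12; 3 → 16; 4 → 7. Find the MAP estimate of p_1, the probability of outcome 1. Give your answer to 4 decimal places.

MAP estimate: 0.1111

The posterior is Dirichlet(αᵢ + nᵢ) = Dirichlet(7, 19, 22, 10).
For a Dirichlet(a₁,…,a_K) with all aᵢ > 1, the mode has j-th component (aⱼ − 1)/(Σaᵢ − K).
Here Σaᵢ = 58 and K = 4, so p_1 = (7 − 1)/(58 − 4) = 6/54 ≈ 0.1111.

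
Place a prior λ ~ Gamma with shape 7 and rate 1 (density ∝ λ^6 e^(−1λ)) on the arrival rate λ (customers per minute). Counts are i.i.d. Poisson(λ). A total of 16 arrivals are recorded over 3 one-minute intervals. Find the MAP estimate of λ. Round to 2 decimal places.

λ̂_MAP = 5.50

Σxᵢ = 16, n = 3.
Posterior ∝ λ^6e^(−1λ) · λ^16e^(−3λ) = λ^22e^(−4λ), i.e. Gamma(shape=23, rate=4).
The mode of a Gamma(a, b) with a ≥ 1 (shape–rate) is (a−1)/b = 22/4 ≈ 5.50.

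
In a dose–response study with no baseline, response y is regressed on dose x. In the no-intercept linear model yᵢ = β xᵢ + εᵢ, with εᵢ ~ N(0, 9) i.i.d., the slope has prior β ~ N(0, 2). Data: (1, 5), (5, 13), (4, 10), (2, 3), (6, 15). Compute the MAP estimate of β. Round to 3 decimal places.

log p(β | y) = −Σ(yᵢ − βxᵢ)²/(2·9) − β²/(2·2) + const.
Setting the derivative to zero: Σxᵢ(yᵢ − βxᵢ)/9 − β/2 = 0, so β = Σxᵢyᵢ / (Σxᵢ² + σ²/τ²).
Σxᵢyᵢ = 1·5 + 5·13 + 4·10 + 2·3 + 6·15 = 206; Σxᵢ² = 82; σ²/τ² = 4.5.
β̂_MAP = 206 / (82 + 4.5) = 206/86.5 ≈ 2.382.

β̂_MAP = 2.382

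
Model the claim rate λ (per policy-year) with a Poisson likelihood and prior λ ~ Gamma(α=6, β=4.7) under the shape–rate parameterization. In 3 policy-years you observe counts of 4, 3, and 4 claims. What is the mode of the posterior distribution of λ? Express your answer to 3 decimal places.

λ̂_MAP = 2.078

Σxᵢ = 4+3+4 = 11, with n = 3.
Posterior ∝ λ^5e^(−4.7λ) · λ^11e^(−3λ) = λ^16e^(−7.7λ), i.e. Gamma(shape=17, rate=7.7).
The mode of a Gamma(a, b) with a ≥ 1 (shape–rate) is (a−1)/b = 16/7.7 ≈ 2.078.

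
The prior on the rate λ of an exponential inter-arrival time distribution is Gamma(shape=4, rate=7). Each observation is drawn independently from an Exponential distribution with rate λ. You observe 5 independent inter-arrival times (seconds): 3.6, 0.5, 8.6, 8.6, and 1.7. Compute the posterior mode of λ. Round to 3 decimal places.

λ̂_MAP = 0.267

The Exponential(rate=λ) likelihood is ∝ λ^n e^(−λΣtᵢ). Here n = 5 and Σtᵢ = 3.6 + 0.5 + 8.6 + 8.6 + 1.7 = 23.
Posterior ∝ λ^3e^(−7λ) · λ^5e^(−23λ) = λ^8e^(−30λ), i.e. Gamma(9, 30).
Mode = (a−1)/b = 8/30 ≈ 0.267.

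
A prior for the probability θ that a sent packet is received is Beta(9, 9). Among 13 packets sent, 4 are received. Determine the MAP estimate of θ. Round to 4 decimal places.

θ̂_MAP = 0.4138

Prior: Beta(9, 9).
Data: 4 successes in 13 trials. The binomial likelihood contributes θ^4(1−θ)^9, so the posterior is Beta(9+4, 9+9) = Beta(13, 18).
For Beta(a, b) with a, b > 1 the mode is (a−1)/(a+b−2) = 12/29 ≈ 0.4138.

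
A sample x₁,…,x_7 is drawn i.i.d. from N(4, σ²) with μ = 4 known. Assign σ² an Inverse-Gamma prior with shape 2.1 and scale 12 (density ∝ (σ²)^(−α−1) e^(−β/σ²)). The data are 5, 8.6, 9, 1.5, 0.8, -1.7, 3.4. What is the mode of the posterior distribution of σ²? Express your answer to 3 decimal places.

σ̂²_MAP = 9.129

Sum of squared deviations about the known mean: SS = (5−4)² + (8.6−4)² + (9−4)² + (1.5−4)² + (0.8−4)² + (-1.7−4)² + (3.4−4)² = 96.5.
The Normal likelihood contributes (σ²)^(−n/2) exp(−SS/(2σ²)), so the posterior is Inverse-Gamma(α + n/2, β + SS/2) = Inverse-Gamma(5.6, 60.25).
The mode of Inverse-Gamma(a, b) is b/(a+1) = 60.25/6.6 ≈ 9.129.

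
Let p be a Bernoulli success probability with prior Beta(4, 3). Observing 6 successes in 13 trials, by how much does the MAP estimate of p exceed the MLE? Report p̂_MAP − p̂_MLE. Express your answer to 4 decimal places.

Posterior is Beta(10, 10); MAP = (10−1)/(20−2) = 9/18 ≈ 0.50000.
MLE ignores the prior: p̂_MLE = k/n = 6/13 ≈ 0.46154.
Difference = 9/18 − 6/13 = 1/26 ≈ 0.0385.

MAP − MLE = 0.0385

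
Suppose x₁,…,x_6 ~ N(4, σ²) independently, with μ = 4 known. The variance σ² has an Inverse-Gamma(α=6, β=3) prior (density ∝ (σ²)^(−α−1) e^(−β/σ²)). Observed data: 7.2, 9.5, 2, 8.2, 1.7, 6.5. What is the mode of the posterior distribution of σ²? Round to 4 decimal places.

σ̂²_MAP = 3.9835

Sum of squared deviations about the known mean: SS = (7.2−4)² + (9.5−4)² + (2−4)² + (8.2−4)² + (1.7−4)² + (6.5−4)² = 73.67.
The Normal likelihood contributes (σ²)^(−n/2) exp(−SS/(2σ²)), so the posterior is Inverse-Gamma(α + n/2, β + SS/2) = Inverse-Gamma(9, 39.835).
The mode of Inverse-Gamma(a, b) is b/(a+1) = 39.835/10 ≈ 3.9835.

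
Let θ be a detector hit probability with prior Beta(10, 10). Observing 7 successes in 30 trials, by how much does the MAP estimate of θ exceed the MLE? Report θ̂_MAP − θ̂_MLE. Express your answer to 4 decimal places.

Posterior is Beta(17, 33); MAP = (17−1)/(50−2) = 16/48 ≈ 0.33333.
MLE ignores the prior: θ̂_MLE = k/n = 7/30 ≈ 0.23333.
Difference = 16/48 − 7/30 = 1/10 ≈ 0.1000.

MAP − MLE = 0.1000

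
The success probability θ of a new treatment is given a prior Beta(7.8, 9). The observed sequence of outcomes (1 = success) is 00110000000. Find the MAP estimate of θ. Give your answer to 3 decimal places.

θ̂_MAP = 0.341

Prior: Beta(7.8, 9).
Data: 2 successes in 11 trials (from the sequence). The binomial likelihood contributes θ^2(1−θ)^9, so the posterior is Beta(7.8+2, 9+9) = Beta(9.8, 18).
For Beta(a, b) with a, b > 1 the mode is (a−1)/(a+b−2) = 8.8/25.8 ≈ 0.341.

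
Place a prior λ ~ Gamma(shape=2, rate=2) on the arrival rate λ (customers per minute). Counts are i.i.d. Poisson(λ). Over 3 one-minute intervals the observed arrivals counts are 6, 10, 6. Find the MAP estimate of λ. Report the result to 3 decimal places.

λ̂_MAP = 4.600

Σxᵢ = 6+10+6 = 22, with n = 3.
Posterior ∝ λe^(−2λ) · λ^22e^(−3λ) = λ^23e^(−5λ), i.e. Gamma(shape=24, rate=5).
The mode of a Gamma(a, b) with a ≥ 1 (shape–rate) is (a−1)/b = 23/5 ≈ 4.600.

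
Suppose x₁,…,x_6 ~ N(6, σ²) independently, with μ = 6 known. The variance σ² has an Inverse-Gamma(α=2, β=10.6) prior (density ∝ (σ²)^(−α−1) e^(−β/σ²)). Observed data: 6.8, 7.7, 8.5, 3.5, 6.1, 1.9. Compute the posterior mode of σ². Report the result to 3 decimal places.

Sum of squared deviations about the known mean: SS = (6.8−6)² + (7.7−6)² + (8.5−6)² + (3.5−6)² + (6.1−6)² + (1.9−6)² = 32.85.
The Normal likelihood contributes (σ²)^(−n/2) exp(−SS/(2σ²)), so the posterior is Inverse-Gamma(α + n/2, β + SS/2) = Inverse-Gamma(5, 27.025).
The mode of Inverse-Gamma(a, b) is b/(a+1) = 27.025/6 ≈ 4.504.

σ̂²_MAP = 4.504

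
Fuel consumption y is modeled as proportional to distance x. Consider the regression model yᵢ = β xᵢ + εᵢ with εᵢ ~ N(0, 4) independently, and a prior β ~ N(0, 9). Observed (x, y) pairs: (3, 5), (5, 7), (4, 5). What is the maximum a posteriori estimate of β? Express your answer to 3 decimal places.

β̂_MAP = 1.388

log p(β | y) = −Σ(yᵢ − βxᵢ)²/(2·4) − β²/(2·9) + const.
Setting the derivative to zero: Σxᵢ(yᵢ − βxᵢ)/4 − β/9 = 0, so β = Σxᵢyᵢ / (Σxᵢ² + σ²/τ²).
Σxᵢyᵢ = 3·5 + 5·7 + 4·5 = 70; Σxᵢ² = 50; σ²/τ² = 4/9.
β̂_MAP = 70 / (50 + 4/9) = 70/(454/9) = 315/227 ≈ 1.388.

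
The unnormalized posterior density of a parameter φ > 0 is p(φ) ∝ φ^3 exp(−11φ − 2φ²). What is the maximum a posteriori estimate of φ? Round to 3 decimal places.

ℓ'(φ) = 3/φ − 11 − 4φ. Setting this to zero and multiplying by φ: 4φ² + 11φ − 3 = 0.
φ = (−11 + √(11² + 4·4·3)) / (2·4) = (−11 + √169) / 8 = (−11 + 13)/8 = 1/4.
ℓ''(φ) = −3/φ² − 4 < 0, confirming a maximum.

φ̂_MAP = 0.250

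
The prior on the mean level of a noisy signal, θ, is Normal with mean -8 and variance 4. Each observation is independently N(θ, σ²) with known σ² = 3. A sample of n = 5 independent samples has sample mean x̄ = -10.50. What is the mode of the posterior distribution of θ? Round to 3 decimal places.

θ̂_MAP = -10.174

n = 5, x̄ = -10.50.
For a Normal prior and Normal likelihood with known variance, the posterior is Normal; its mode equals its mean, the precision-weighted average.
Prior precision 1/σ₀² = 1/4 = 0.25; data precision n/σ² = 5/3.
θ̂ = (0.25·(-8) + (5/3)·(-10.5)) / (0.25 + 5/3) = (-19.5)/(23/12) = -234/23 ≈ -10.174.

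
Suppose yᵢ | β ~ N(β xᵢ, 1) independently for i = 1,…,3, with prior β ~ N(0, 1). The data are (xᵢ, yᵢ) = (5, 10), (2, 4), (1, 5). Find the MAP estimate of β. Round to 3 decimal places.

log p(β | y) = −Σ(yᵢ − βxᵢ)²/(2·1) − β²/(2·1) + const.
Setting the derivative to zero: Σxᵢ(yᵢ − βxᵢ)/1 − β/1 = 0, so β = Σxᵢyᵢ / (Σxᵢ² + σ²/τ²).
Σxᵢyᵢ = 5·10 + 2·4 + 1·5 = 63; Σxᵢ² = 30; σ²/τ² = 1.
β̂_MAP = 63 / (30 + 1) = 63/31 ≈ 2.032.

β̂_MAP = 2.032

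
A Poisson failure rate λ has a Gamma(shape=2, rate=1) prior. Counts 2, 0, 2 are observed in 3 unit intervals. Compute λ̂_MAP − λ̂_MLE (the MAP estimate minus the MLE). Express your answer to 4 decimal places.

Σxᵢ = 4. Posterior is Gamma(6, 4); MAP = (6−1)/4 = 5/4 ≈ 1.25000.
MLE = x̄ = 4/3 ≈ 1.33333.
Difference = 5/4 − 4/3 = -1/12 ≈ -0.0833.

MAP − MLE = -0.0833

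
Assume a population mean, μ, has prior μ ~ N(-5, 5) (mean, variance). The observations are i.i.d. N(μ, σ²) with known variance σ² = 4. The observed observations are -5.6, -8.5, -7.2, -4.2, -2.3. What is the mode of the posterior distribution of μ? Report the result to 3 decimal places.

μ̂_MAP = -5.483

n = 5; x̄ = ((-5.6) + (-8.5) + (-7.2) + (-4.2) + (-2.3))/5 = -27.8/5 = -5.56.
For a Normal prior and Normal likelihood with known variance, the posterior is Normal; its mode equals its mean, the precision-weighted average.
Prior precision 1/σ₀² = 1/5 = 0.2; data precision n/σ² = 5/4 = 1.25.
μ̂ = (0.2·(-5) + 1.25·(-5.56)) / (0.2 + 1.25) = (-7.95)/1.45 = -159/29 ≈ -5.483.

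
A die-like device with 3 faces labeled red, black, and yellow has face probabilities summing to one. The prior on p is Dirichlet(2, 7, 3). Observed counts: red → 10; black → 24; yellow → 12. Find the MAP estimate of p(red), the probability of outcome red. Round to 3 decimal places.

MAP estimate of p(red) = 0.200

The posterior is Dirichlet(αᵢ + nᵢ) = Dirichlet(12, 31, 15).
For a Dirichlet(a₁,…,a_K) with all aᵢ > 1, the mode has j-th component (aⱼ − 1)/(Σaᵢ − K).
Here Σaᵢ = 58 and K = 3, so p(red) = (12 − 1)/(58 − 3) = 11/55 ≈ 0.200.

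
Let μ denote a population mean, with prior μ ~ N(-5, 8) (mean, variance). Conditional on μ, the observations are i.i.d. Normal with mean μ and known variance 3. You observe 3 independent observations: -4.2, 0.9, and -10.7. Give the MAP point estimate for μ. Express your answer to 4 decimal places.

n = 3; x̄ = ((-4.2) + 0.9 + (-10.7))/3 = -14/3 = -14/3 ≈ -4.6667.
For a Normal prior and Normal likelihood with known variance, the posterior is Normal; its mode equals its mean, the precision-weighted average.
Prior precision 1/σ₀² = 1/8 = 0.125; data precision n/σ² = 3/3 = 1.
μ̂ = (0.125·(-5) + 1·(-14/3)) / (0.125 + 1) = (-127/24)/1.125 = -127/27 ≈ -4.7037.

μ̂_MAP = -4.7037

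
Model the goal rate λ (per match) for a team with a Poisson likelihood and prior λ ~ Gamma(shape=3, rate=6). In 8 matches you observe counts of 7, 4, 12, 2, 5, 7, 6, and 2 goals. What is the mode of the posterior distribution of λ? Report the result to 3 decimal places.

Σxᵢ = 7+4+12+2+5+7+6+2 = 45, with n = 8.
Posterior ∝ λ^2e^(−6λ) · λ^45e^(−8λ) = λ^47e^(−14λ), i.e. Gamma(shape=48, rate=14).
The mode of a Gamma(a, b) with a ≥ 1 (shape–rate) is (a−1)/b = 47/14 ≈ 3.357.

λ̂_MAP = 3.357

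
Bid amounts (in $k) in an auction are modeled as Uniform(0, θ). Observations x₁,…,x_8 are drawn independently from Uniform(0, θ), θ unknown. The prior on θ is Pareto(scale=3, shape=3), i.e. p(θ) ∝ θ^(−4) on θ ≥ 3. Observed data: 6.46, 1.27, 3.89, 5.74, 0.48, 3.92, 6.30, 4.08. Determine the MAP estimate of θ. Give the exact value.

The Uniform(0, θ) likelihood is θ^(−n) for θ ≥ max(xᵢ), zero otherwise. Here max(xᵢ) = 6.46.
Posterior ∝ θ^(−4) · θ^(−8) = θ^(−12) on θ ≥ max(3, 6.46) = 6.46.
This density is strictly decreasing in θ, so the posterior mode lies at the lower boundary of the support.

θ̂_MAP = 6.46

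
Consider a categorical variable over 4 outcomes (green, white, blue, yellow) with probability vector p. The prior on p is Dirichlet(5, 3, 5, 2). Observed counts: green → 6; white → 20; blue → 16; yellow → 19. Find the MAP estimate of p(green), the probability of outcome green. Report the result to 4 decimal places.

The posterior is Dirichlet(αᵢ + nᵢ) = Dirichlet(11, 23, 21, 21).
For a Dirichlet(a₁,…,a_K) with all aᵢ > 1, the mode has j-th component (aⱼ − 1)/(Σaᵢ − K).
Here Σaᵢ = 76 and K = 4, so p(green) = (11 − 1)/(76 − 4) = 10/72 ≈ 0.1389.

MAP estimate of p(green) = 0.1389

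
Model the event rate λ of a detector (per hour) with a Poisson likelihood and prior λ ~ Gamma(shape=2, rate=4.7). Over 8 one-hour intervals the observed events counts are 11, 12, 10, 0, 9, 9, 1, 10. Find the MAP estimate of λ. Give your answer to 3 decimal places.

λ̂_MAP = 4.961

Σxᵢ = 11+12+10+0+9+9+1+10 = 62, with n = 8.
Posterior ∝ λe^(−4.7λ) · λ^62e^(−8λ) = λ^63e^(−12.7λ), i.e. Gamma(shape=64, rate=12.7).
The mode of a Gamma(a, b) with a ≥ 1 (shape–rate) is (a−1)/b = 63/12.7 ≈ 4.961.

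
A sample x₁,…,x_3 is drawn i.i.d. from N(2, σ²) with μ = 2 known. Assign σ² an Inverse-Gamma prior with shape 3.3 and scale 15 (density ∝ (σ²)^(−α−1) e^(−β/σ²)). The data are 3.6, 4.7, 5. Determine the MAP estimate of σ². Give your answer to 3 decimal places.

σ̂²_MAP = 4.211

Sum of squared deviations about the known mean: SS = (3.6−2)² + (4.7−2)² + (5−2)² = 18.85.
The Normal likelihood contributes (σ²)^(−n/2) exp(−SS/(2σ²)), so the posterior is Inverse-Gamma(α + n/2, β + SS/2) = Inverse-Gamma(4.8, 24.425).
The mode of Inverse-Gamma(a, b) is b/(a+1) = 24.425/5.8 ≈ 4.211.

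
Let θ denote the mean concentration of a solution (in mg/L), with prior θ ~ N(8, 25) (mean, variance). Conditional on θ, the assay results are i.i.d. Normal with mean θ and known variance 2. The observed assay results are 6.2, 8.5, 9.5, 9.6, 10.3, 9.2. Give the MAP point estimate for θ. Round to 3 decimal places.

θ̂_MAP = 8.872

n = 6; x̄ = (6.2 + 8.5 + 9.5 + 9.6 + 10.3 + 9.2)/6 = 53.3/6 = 533/60 ≈ 8.8833.
For a Normal prior and Normal likelihood with known variance, the posterior is Normal; its mode equals its mean, the precision-weighted average.
Prior precision 1/σ₀² = 1/25 = 0.04; data precision n/σ² = 6/2 = 3.
θ̂ = (0.04·8 + 3·(533/60)) / (0.04 + 3) = 26.97/3.04 = 2697/304 ≈ 8.872.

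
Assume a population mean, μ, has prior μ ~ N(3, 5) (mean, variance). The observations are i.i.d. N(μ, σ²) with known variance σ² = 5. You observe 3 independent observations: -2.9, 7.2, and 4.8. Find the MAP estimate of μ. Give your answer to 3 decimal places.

μ̂_MAP = 3.025

n = 3; x̄ = ((-2.9) + 7.2 + 4.8)/3 = 9.1/3 = 91/30 ≈ 3.0333.
For a Normal prior and Normal likelihood with known variance, the posterior is Normal; its mode equals its mean, the precision-weighted average.
Prior precision 1/σ₀² = 1/5 = 0.2; data precision n/σ² = 3/5 = 0.6.
μ̂ = (0.2·3 + 0.6·(91/30)) / (0.2 + 0.6) = 2.42/0.8 = 3.025.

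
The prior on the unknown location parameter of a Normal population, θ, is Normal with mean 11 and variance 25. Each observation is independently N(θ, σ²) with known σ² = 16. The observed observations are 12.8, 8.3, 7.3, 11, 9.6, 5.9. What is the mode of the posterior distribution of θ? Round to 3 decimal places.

θ̂_MAP = 9.328

n = 6; x̄ = (12.8 + 8.3 + 7.3 + 11 + 9.6 + 5.9)/6 = 54.9/6 = 9.15.
For a Normal prior and Normal likelihood with known variance, the posterior is Normal; its mode equals its mean, the precision-weighted average.
Prior precision 1/σ₀² = 1/25 = 0.04; data precision n/σ² = 6/16 = 0.375.
θ̂ = (0.04·11 + 0.375·9.15) / (0.04 + 0.375) = 3.87125/0.415 = 3097/332 ≈ 9.328.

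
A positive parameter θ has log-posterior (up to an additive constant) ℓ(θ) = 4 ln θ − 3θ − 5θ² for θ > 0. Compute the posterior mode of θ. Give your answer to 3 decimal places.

ℓ'(θ) = 4/θ − 3 − 10θ. Setting this to zero and multiplying by θ: 10θ² + 3θ − 4 = 0.
θ = (−3 + √(3² + 4·10·4)) / (2·10) = (−3 + √169) / 20 = (−3 + 13)/20 = 1/2.
ℓ''(θ) = −4/θ² − 10 < 0, confirming a maximum.

θ̂_MAP = 0.500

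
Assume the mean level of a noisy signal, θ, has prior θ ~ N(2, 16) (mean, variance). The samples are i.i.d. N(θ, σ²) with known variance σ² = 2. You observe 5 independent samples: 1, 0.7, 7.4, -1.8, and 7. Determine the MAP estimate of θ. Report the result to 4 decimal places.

θ̂_MAP = 2.8390

n = 5; x̄ = (1 + 0.7 + 7.4 + (-1.8) + 7)/5 = 14.3/5 = 2.86.
For a Normal prior and Normal likelihood with known variance, the posterior is Normal; its mode equals its mean, the precision-weighted average.
Prior precision 1/σ₀² = 1/16 = 0.0625; data precision n/σ² = 5/2 = 2.5.
θ̂ = (0.0625·2 + 2.5·2.86) / (0.0625 + 2.5) = 7.275/2.5625 = 582/205 ≈ 2.8390.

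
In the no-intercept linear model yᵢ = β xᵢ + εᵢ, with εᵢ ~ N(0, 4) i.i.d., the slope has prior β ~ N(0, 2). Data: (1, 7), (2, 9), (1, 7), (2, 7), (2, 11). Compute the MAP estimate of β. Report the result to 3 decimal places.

log p(β | y) = −Σ(yᵢ − βxᵢ)²/(2·4) − β²/(2·2) + const.
Setting the derivative to zero: Σxᵢ(yᵢ − βxᵢ)/4 − β/2 = 0, so β = Σxᵢyᵢ / (Σxᵢ² + σ²/τ²).
Σxᵢyᵢ = 1·7 + 2·9 + 1·7 + 2·7 + 2·11 = 68; Σxᵢ² = 14; σ²/τ² = 2.
β̂_MAP = 68 / (14 + 2) = 68/16 ≈ 4.250.

β̂_MAP = 4.250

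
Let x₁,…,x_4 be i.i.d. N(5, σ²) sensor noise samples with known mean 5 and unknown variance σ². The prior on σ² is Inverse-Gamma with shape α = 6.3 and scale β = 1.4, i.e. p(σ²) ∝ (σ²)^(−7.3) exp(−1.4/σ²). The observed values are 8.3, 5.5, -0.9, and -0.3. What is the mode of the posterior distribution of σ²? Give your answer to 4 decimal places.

σ̂²_MAP = 4.1312

Sum of squared deviations about the known mean: SS = (8.3−5)² + (5.5−5)² + (-0.9−5)² + (-0.3−5)² = 74.04.
The Normal likelihood contributes (σ²)^(−n/2) exp(−SS/(2σ²)), so the posterior is Inverse-Gamma(α + n/2, β + SS/2) = Inverse-Gamma(8.3, 38.42).
The mode of Inverse-Gamma(a, b) is b/(a+1) = 38.42/9.3 ≈ 4.1312.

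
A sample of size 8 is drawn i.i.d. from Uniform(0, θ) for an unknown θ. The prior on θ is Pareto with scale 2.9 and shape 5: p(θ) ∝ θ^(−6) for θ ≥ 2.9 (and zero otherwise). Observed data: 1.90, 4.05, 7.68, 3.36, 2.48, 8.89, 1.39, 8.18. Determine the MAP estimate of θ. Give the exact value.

The Uniform(0, θ) likelihood is θ^(−n) for θ ≥ max(xᵢ), zero otherwise. Here max(xᵢ) = 8.89.
Posterior ∝ θ^(−6) · θ^(−8) = θ^(−14) on θ ≥ max(2.9, 8.89) = 8.89.
This density is strictly decreasing in θ, so the posterior mode lies at the lower boundary of the support.

θ̂_MAP = 8.89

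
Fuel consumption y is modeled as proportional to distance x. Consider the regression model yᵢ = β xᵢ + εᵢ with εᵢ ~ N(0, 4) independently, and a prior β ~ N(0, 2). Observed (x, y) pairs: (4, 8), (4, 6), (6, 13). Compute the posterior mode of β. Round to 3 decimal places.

β̂_MAP = 1.914

log p(β | y) = −Σ(yᵢ − βxᵢ)²/(2·4) − β²/(2·2) + const.
Setting the derivative to zero: Σxᵢ(yᵢ − βxᵢ)/4 − β/2 = 0, so β = Σxᵢyᵢ / (Σxᵢ² + σ²/τ²).
Σxᵢyᵢ = 4·8 + 4·6 + 6·13 = 134; Σxᵢ² = 68; σ²/τ² = 2.
β̂_MAP = 134 / (68 + 2) = 134/70 ≈ 1.914.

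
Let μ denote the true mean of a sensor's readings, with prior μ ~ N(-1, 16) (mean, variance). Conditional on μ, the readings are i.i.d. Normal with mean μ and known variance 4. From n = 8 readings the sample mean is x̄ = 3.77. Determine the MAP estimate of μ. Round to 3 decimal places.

n = 8, x̄ = 3.77.
For a Normal prior and Normal likelihood with known variance, the posterior is Normal; its mode equals its mean, the precision-weighted average.
Prior precision 1/σ₀² = 1/16 = 0.0625; data precision n/σ² = 8/4 = 2.
μ̂ = (0.0625·(-1) + 2·3.77) / (0.0625 + 2) = 7.4775/2.0625 = 997/275 ≈ 3.625.

μ̂_MAP = 3.625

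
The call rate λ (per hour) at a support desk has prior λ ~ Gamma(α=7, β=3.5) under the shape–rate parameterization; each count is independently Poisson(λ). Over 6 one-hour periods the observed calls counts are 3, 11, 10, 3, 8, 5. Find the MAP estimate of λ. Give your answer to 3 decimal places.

λ̂_MAP = 4.842

Σxᵢ = 3+11+10+3+8+5 = 40, with n = 6.
Posterior ∝ λ^6e^(−3.5λ) · λ^40e^(−6λ) = λ^46e^(−9.5λ), i.e. Gamma(shape=47, rate=9.5).
The mode of a Gamma(a, b) with a ≥ 1 (shape–rate) is (a−1)/b = 46/9.5 ≈ 4.842.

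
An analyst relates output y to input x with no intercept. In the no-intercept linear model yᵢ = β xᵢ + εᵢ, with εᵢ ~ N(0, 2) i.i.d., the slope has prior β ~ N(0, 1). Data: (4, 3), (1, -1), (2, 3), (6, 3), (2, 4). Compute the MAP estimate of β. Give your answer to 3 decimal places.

β̂_MAP = 0.683

log p(β | y) = −Σ(yᵢ − βxᵢ)²/(2·2) − β²/(2·1) + const.
Setting the derivative to zero: Σxᵢ(yᵢ − βxᵢ)/2 − β/1 = 0, so β = Σxᵢyᵢ / (Σxᵢ² + σ²/τ²).
Σxᵢyᵢ = 4·3 + 1·(-1) + 2·3 + 6·3 + 2·4 = 43; Σxᵢ² = 61; σ²/τ² = 2.
β̂_MAP = 43 / (61 + 2) = 43/63 ≈ 0.683.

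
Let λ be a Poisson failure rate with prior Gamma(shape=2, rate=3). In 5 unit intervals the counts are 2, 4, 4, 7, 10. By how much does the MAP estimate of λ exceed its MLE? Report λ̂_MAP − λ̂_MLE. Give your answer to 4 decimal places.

Σxᵢ = 27. Posterior is Gamma(29, 8); MAP = (29−1)/8 = 28/8 ≈ 3.50000.
MLE = x̄ = 27/5 ≈ 5.40000.
Difference = 28/8 − 27/5 = -19/10 ≈ -1.9000.

MAP − MLE = -1.9000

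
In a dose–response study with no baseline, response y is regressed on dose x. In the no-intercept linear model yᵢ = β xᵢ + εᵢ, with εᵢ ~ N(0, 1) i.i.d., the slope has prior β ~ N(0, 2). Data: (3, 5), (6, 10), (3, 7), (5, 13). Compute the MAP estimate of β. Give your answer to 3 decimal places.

β̂_MAP = 2.025

log p(β | y) = −Σ(yᵢ − βxᵢ)²/(2·1) − β²/(2·2) + const.
Setting the derivative to zero: Σxᵢ(yᵢ − βxᵢ)/1 − β/2 = 0, so β = Σxᵢyᵢ / (Σxᵢ² + σ²/τ²).
Σxᵢyᵢ = 3·5 + 6·10 + 3·7 + 5·13 = 161; Σxᵢ² = 79; σ²/τ² = 0.5.
β̂_MAP = 161 / (79 + 0.5) = 161/79.5 ≈ 2.025.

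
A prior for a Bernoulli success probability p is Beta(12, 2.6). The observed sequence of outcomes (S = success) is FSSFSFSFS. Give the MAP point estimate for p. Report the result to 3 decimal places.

p̂_MAP = 0.741

Prior: Beta(12, 2.6).
Data: 5 successes in 9 trials (from the sequence). The binomial likelihood contributes p^5(1−p)^4, so the posterior is Beta(12+5, 2.6+4) = Beta(17, 6.6).
For Beta(a, b) with a, b > 1 the mode is (a−1)/(a+b−2) = 16/21.6 ≈ 0.741.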